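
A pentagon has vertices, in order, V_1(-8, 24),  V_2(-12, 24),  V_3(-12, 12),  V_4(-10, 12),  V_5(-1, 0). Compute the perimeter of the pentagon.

58

|V_1V_2| = √((-4)² + (0)²) = √16 = 4
|V_2V_3| = √((0)² + (-12)²) = √144 = 12
|V_3V_4| = √((2)² + (0)²) = √4 = 2
|V_4V_5| = √((9)² + (-12)²) = √225 = 15
|V_5V_1| = √((-7)² + (24)²) = √625 = 25
Perimeter = 4 + 12 + 2 + 15 + 25 = 58.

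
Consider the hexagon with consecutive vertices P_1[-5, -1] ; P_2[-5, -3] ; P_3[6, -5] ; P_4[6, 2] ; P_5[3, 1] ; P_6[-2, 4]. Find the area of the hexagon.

P_1→P_2: (-5)(-3) − (-5)(-1) = 10
P_2→P_3: (-5)(-5) − (6)(-3) = 43
P_3→P_4: (6)(2) − (6)(-5) = 42
P_4→P_5: (6)(1) − (3)(2) = 0
P_5→P_6: (3)(4) − (-2)(1) = 14
P_6→P_1: (-2)(-1) − (-5)(4) = 22
Σ = 131
Area = |Σ|/2 = 65.5.

65.5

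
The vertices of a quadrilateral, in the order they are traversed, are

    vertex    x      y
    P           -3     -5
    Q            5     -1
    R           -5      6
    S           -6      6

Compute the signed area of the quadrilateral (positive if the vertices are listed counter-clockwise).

53.5

P→Q: (-3)(-1) − (5)(-5) = 28
Q→R: (5)(6) − (-5)(-1) = 25
R→S: (-5)(6) − (-6)(6) = 6
S→P: (-6)(-5) − (-3)(6) = 48
Σ = 107
Signed area = Σ/2 = 53.5 (positive ⇒ counter-clockwise traversal).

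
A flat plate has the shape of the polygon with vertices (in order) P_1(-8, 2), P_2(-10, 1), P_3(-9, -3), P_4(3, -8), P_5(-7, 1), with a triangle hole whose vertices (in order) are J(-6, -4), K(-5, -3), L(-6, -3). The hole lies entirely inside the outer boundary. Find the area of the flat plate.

Outer boundary:
Apply the shoelace (surveyor's) formula: 2A = Σ (x_i·y_{i+1} − x_{i+1}·y_i), indices taken mod 5.
Σ = (12) + (39) + (81) + (-53) + (-6) = 73
Area = |Σ|/2 = 36.5.
Hole:
Σ = (-2) + (-3) + (6) = 1
Area = |Σ|/2 = 0.5.
Net area = 36.5 − 0.5 = 36.

36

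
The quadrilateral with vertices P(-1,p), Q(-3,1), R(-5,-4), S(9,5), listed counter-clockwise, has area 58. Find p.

7

Write out the shoelace sum; only the two edges meeting at P involve p:
2·Area = [(9·p − (-1)·5) + ((-1)·1 − (-3)·p)] + 28
       = 12·p + 32 = 116
⇒ p = 7.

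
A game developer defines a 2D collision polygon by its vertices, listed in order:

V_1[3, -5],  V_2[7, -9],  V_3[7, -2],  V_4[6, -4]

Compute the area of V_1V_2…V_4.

11.5

Apply Gauss's area formula: 2A = Σ (x_i·y_{i+1} − x_{i+1}·y_i), indices taken mod 4.
Cross-terms: 8, 49, -16, -18  ⇒  Σ = 23
Area = |Σ|/2 = 11.5.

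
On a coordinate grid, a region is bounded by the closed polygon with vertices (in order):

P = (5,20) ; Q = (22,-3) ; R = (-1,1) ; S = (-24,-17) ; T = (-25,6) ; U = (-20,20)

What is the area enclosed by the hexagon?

Apply the shoelace (surveyor's) formula: 2A = Σ (x_i·y_{i+1} − x_{i+1}·y_i), indices taken mod 6.
P→Q: (5)(-3) − (22)(20) = -455
Q→R: (22)(1) − (-1)(-3) = 19
R→S: (-1)(-17) − (-24)(1) = 41
S→T: (-24)(6) − (-25)(-17) = -569
T→U: (-25)(20) − (-20)(6) = -380
U→P: (-20)(20) − (5)(20) = -500
Σ = -1844
Area = |Σ|/2 = 922.

922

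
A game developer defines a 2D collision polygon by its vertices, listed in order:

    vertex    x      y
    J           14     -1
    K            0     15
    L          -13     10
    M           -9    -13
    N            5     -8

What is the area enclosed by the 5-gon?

454

Apply Gauss's area formula: 2A = Σ (x_i·y_{i+1} − x_{i+1}·y_i), indices taken mod 5.
Σ = (210) + (195) + (259) + (137) + (107) = 908
Area = |Σ|/2 = 454.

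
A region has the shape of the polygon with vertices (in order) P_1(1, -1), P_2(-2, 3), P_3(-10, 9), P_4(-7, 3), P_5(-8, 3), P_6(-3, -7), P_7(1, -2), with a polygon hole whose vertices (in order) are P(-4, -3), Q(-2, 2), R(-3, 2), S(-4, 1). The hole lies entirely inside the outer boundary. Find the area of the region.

59.5

Outer boundary:
P_1→P_2: (1)(3) − (-2)(-1) = 1
P_2→P_3: (-2)(9) − (-10)(3) = 12
P_3→P_4: (-10)(3) − (-7)(9) = 33
P_4→P_5: (-7)(3) − (-8)(3) = 3
P_5→P_6: (-8)(-7) − (-3)(3) = 65
P_6→P_7: (-3)(-2) − (1)(-7) = 13
P_7→P_1: (1)(-1) − (1)(-2) = 1
Σ = 128
Area = |Σ|/2 = 64.
Hole:
Apply the shoelace formula: 2A = Σ (x_i·y_{i+1} − x_{i+1}·y_i), indices taken mod 4.
Σ = (-14) + (2) + (5) + (16) = 9
Area = |Σ|/2 = 4.5.
Net area = 64 − 4.5 = 59.5.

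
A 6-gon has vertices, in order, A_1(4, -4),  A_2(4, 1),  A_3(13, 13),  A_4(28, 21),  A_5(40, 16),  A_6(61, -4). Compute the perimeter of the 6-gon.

|A_1A_2| = √((0)² + (5)²) = √25 = 5
|A_2A_3| = √((9)² + (12)²) = √225 = 15
|A_3A_4| = √((15)² + (8)²) = √289 = 17
|A_4A_5| = √((12)² + (-5)²) = √169 = 13
|A_5A_6| = √((21)² + (-20)²) = √841 = 29
|A_6A_1| = √((-57)² + (0)²) = √3249 = 57
Perimeter = 5 + 15 + 17 + 13 + 29 + 57 = 136.

136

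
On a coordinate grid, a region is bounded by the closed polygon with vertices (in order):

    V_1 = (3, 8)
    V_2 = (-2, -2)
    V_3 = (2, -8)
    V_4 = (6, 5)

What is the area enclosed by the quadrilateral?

V_1→V_2: (3)(-2) − (-2)(8) = 10
V_2→V_3: (-2)(-8) − (2)(-2) = 20
V_3→V_4: (2)(5) − (6)(-8) = 58
V_4→V_1: (6)(8) − (3)(5) = 33
Σ = 121
Area = |Σ|/2 = 60.5.

60.5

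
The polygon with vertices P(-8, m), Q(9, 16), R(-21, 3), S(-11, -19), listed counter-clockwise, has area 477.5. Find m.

-22

The doubled signed area Σ (x_i y_{i+1} − x_{i+1} y_i) is linear in m.
With m=0 it equals 515; the coefficient of m is -20 (from the two edges through P).
So -20·m + 515 = 2·477.5 = 955 ⇒ m = -22.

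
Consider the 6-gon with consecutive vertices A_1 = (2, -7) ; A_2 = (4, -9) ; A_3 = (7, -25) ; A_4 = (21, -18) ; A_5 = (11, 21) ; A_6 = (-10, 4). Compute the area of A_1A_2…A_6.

663.5

Cross-terms: 10, -37, 399, 639, 254, 62  ⇒  Σ = 1327
Area = |Σ|/2 = 663.5.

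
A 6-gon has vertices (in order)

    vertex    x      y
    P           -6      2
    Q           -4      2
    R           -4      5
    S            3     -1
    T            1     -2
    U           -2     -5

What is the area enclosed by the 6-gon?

Apply the shoelace (surveyor's) formula: 2A = Σ (x_i·y_{i+1} − x_{i+1}·y_i), indices taken mod 6.
Σ = (-4) + (-12) + (-11) + (-5) + (-9) + (-34) = -75
Area = |Σ|/2 = 37.5.

37.5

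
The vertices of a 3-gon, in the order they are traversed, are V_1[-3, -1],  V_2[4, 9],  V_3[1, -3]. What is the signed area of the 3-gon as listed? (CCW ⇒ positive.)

Apply the surveyor's formula: 2A = Σ (x_i·y_{i+1} − x_{i+1}·y_i), indices taken mod 3.
V_1→V_2: (-3)(9) − (4)(-1) = -23
V_2→V_3: (4)(-3) − (1)(9) = -21
V_3→V_1: (1)(-1) − (-3)(-3) = -10
Σ = -54
Signed area = Σ/2 = -27 (negative ⇒ clockwise traversal).

-27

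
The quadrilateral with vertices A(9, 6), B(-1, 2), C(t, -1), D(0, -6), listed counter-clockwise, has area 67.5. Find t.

-7

The doubled signed area Σ (x_i y_{i+1} − x_{i+1} y_i) is linear in t.
With t=0 it equals 79; the coefficient of t is -8 (from the two edges through C).
So -8·t + 79 = 2·67.5 = 135 ⇒ t = -7.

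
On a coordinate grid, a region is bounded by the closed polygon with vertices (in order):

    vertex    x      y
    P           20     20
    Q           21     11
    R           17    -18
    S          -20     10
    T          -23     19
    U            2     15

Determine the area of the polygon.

Apply the shoelace (surveyor's) formula: 2A = Σ (x_i·y_{i+1} − x_{i+1}·y_i), indices taken mod 6.
Σ = (-200) + (-565) + (-190) + (-150) + (-383) + (-260) = -1748
Area = |Σ|/2 = 874.

874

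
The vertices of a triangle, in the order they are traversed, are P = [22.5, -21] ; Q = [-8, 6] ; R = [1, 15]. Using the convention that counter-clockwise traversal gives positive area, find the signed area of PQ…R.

Apply the shoelace (surveyor's) formula: 2A = Σ (x_i·y_{i+1} − x_{i+1}·y_i), indices taken mod 3.
Σ = (-33) + (-126) + (-358.5) = -517.5
Signed area = Σ/2 = -258.75 (negative ⇒ clockwise traversal).

-258.75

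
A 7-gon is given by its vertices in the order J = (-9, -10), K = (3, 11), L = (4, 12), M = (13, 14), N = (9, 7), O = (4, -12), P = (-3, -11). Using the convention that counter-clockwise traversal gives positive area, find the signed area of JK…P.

Apply Gauss's area formula: 2A = Σ (x_i·y_{i+1} − x_{i+1}·y_i), indices taken mod 7.
Σ = (-69) + (-8) + (-100) + (-35) + (-136) + (-80) + (-69) = -497
Signed area = Σ/2 = -248.5 (negative ⇒ clockwise traversal).

-248.5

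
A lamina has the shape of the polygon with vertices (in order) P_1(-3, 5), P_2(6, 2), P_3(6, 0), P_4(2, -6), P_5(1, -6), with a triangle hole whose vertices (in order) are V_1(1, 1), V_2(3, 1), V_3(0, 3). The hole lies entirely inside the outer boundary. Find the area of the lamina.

Outer boundary:
Σ = (-36) + (-12) + (-36) + (-6) + (-13) = -103
Area = |Σ|/2 = 51.5.
Hole:
Σ = (-2) + (9) + (-3) = 4
Area = |Σ|/2 = 2.
Net area = 51.5 − 2 = 49.5.

49.5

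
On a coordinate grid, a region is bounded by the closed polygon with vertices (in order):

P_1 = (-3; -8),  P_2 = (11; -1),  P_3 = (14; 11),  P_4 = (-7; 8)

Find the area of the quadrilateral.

247.5

Apply the shoelace (surveyor's) formula: 2A = Σ (x_i·y_{i+1} − x_{i+1}·y_i), indices taken mod 4.
P_1→P_2: (-3)(-1) − (11)(-8) = 91
P_2→P_3: (11)(11) − (14)(-1) = 135
P_3→P_4: (14)(8) − (-7)(11) = 189
P_4→P_1: (-7)(-8) − (-3)(8) = 80
Σ = 495
Area = |Σ|/2 = 247.5.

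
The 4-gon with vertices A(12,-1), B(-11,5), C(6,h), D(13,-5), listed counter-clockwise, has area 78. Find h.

The doubled signed area Σ (x_i y_{i+1} − x_{i+1} y_i) is linear in h.
With h=0 it equals 36; the coefficient of h is -24 (from the two edges through C).
So -24·h + 36 = 2·78 = 156 ⇒ h = -5.

-5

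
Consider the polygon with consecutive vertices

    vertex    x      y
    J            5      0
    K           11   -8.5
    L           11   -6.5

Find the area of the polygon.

6

Cross-terms: -42.5, 22, 32.5  ⇒  Σ = 12
Area = |Σ|/2 = 6.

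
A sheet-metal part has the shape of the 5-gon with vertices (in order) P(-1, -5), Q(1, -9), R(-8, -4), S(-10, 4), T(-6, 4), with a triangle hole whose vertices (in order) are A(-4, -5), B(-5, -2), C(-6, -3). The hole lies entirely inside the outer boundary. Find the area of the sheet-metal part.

Outer boundary:
Apply Gauss's area formula: 2A = Σ (x_i·y_{i+1} − x_{i+1}·y_i), indices taken mod 5.
P→Q: (-1)(-9) − (1)(-5) = 14
Q→R: (1)(-4) − (-8)(-9) = -76
R→S: (-8)(4) − (-10)(-4) = -72
S→T: (-10)(4) − (-6)(4) = -16
T→P: (-6)(-5) − (-1)(4) = 34
Σ = -116
Area = |Σ|/2 = 58.
Hole:
Apply Gauss's area formula: 2A = Σ (x_i·y_{i+1} − x_{i+1}·y_i), indices taken mod 3.
Σ = (-17) + (3) + (18) = 4
Area = |Σ|/2 = 2.
Net area = 58 − 2 = 56.

56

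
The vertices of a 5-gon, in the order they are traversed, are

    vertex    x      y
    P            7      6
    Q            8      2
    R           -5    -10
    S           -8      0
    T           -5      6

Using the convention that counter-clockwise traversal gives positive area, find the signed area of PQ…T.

-152

P→Q: (7)(2) − (8)(6) = -34
Q→R: (8)(-10) − (-5)(2) = -70
R→S: (-5)(0) − (-8)(-10) = -80
S→T: (-8)(6) − (-5)(0) = -48
T→P: (-5)(6) − (7)(6) = -72
Σ = -304
Signed area = Σ/2 = -152 (negative ⇒ clockwise traversal).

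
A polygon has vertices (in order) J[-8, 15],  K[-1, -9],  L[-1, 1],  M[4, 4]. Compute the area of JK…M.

Apply Gauss's area formula: 2A = Σ (x_i·y_{i+1} − x_{i+1}·y_i), indices taken mod 4.
Cross-terms: 87, -10, -8, 92  ⇒  Σ = 161
Area = |Σ|/2 = 80.5.

80.5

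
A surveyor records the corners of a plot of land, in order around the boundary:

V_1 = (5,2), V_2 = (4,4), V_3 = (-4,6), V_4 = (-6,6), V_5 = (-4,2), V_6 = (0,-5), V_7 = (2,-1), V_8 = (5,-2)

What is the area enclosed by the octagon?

63.5

Σ = (12) + (40) + (12) + (12) + (20) + (10) + (1) + (20) = 127
Area = |Σ|/2 = 63.5.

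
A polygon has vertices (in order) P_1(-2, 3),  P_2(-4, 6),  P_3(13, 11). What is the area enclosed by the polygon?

Apply Gauss's area formula: 2A = Σ (x_i·y_{i+1} − x_{i+1}·y_i), indices taken mod 3.
P_1→P_2: (-2)(6) − (-4)(3) = 0
P_2→P_3: (-4)(11) − (13)(6) = -122
P_3→P_1: (13)(3) − (-2)(11) = 61
Σ = -61
Area = |Σ|/2 = 30.5.

30.5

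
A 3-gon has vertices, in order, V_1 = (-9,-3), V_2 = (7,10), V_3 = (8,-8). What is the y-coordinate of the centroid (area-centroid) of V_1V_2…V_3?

-1/3

Apply the surveyor's formula. First the cross-terms c_i = x_i·y_{i+1} − x_{i+1}·y_i:
  -69, -136, -96  ⇒  2A = -301, A = -150.5.
Then Σ (y_i + y_{i+1})·c_i = 301, so ȳ = 301 / (6·(-150.5)) = -1/3.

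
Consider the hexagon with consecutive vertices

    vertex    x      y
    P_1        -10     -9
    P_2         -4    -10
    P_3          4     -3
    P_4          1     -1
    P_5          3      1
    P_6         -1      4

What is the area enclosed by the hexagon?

90.5

Apply the shoelace formula: 2A = Σ (x_i·y_{i+1} − x_{i+1}·y_i), indices taken mod 6.
Σ = (64) + (52) + (-1) + (4) + (13) + (49) = 181
Area = |Σ|/2 = 90.5.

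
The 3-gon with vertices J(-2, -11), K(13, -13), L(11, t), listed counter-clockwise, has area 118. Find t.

3

Write out the shoelace sum; only the two edges meeting at L involve t:
2·Area = [(13·t − 11·(-13)) + (11·(-11) − (-2)·t)] + 169
       = 15·t + 191 = 236
⇒ t = 3.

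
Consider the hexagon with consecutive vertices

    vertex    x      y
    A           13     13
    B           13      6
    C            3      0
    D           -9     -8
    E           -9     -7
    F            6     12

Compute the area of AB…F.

143

Apply the shoelace formula: 2A = Σ (x_i·y_{i+1} − x_{i+1}·y_i), indices taken mod 6.
A→B: (13)(6) − (13)(13) = -91
B→C: (13)(0) − (3)(6) = -18
C→D: (3)(-8) − (-9)(0) = -24
D→E: (-9)(-7) − (-9)(-8) = -9
E→F: (-9)(12) − (6)(-7) = -66
F→A: (6)(13) − (13)(12) = -78
Σ = -286
Area = |Σ|/2 = 143.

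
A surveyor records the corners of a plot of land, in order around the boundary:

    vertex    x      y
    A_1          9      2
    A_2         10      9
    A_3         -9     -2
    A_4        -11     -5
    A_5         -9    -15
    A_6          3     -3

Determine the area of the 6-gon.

185

Σ = (61) + (61) + (23) + (120) + (72) + (33) = 370
Area = |Σ|/2 = 185.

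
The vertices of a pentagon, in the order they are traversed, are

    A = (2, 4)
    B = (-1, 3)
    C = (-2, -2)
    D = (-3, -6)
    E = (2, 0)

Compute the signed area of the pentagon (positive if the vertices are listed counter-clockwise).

22

Apply the shoelace (surveyor's) formula: 2A = Σ (x_i·y_{i+1} − x_{i+1}·y_i), indices taken mod 5.
Σ = (10) + (8) + (6) + (12) + (8) = 44
Signed area = Σ/2 = 22 (positive ⇒ counter-clockwise traversal).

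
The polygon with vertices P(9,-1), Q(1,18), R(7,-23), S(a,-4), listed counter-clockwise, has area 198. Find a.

17

Write out the shoelace sum; only the two edges meeting at S involve a:
2·Area = [(7·(-4) − a·(-23)) + (a·(-1) − 9·(-4))] + 14
       = 22·a + 22 = 396
⇒ a = 17.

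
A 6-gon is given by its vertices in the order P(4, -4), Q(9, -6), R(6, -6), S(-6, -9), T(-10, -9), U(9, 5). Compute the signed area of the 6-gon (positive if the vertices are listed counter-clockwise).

-78.5

Apply the shoelace formula: 2A = Σ (x_i·y_{i+1} − x_{i+1}·y_i), indices taken mod 6.
Σ = (12) + (-18) + (-90) + (-36) + (31) + (-56) = -157
Signed area = Σ/2 = -78.5 (negative ⇒ clockwise traversal).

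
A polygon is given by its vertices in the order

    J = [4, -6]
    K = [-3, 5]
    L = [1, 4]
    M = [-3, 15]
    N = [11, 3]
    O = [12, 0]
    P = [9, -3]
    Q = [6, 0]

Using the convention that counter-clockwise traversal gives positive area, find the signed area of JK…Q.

Apply Gauss's area formula: 2A = Σ (x_i·y_{i+1} − x_{i+1}·y_i), indices taken mod 8.
J→K: (4)(5) − (-3)(-6) = 2
K→L: (-3)(4) − (1)(5) = -17
L→M: (1)(15) − (-3)(4) = 27
M→N: (-3)(3) − (11)(15) = -174
N→O: (11)(0) − (12)(3) = -36
O→P: (12)(-3) − (9)(0) = -36
P→Q: (9)(0) − (6)(-3) = 18
Q→J: (6)(-6) − (4)(0) = -36
Σ = -252
Signed area = Σ/2 = -126 (negative ⇒ clockwise traversal).

-126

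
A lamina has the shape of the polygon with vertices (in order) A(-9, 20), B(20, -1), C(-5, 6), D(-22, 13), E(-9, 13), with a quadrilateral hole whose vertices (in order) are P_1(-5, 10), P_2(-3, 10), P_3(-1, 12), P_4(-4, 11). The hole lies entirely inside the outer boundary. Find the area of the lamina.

Outer boundary:
Apply the shoelace formula: 2A = Σ (x_i·y_{i+1} − x_{i+1}·y_i), indices taken mod 5.
Σ = (-391) + (115) + (67) + (-169) + (-63) = -441
Area = |Σ|/2 = 220.5.
Hole:
Apply the shoelace (surveyor's) formula: 2A = Σ (x_i·y_{i+1} − x_{i+1}·y_i), indices taken mod 4.
Σ = (-20) + (-26) + (37) + (15) = 6
Area = |Σ|/2 = 3.
Net area = 220.5 − 3 = 217.5.

217.5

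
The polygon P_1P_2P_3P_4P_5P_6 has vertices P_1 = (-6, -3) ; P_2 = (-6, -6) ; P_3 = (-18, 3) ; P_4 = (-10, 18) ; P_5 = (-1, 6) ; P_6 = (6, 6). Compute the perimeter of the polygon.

|P_1P_2| = √((0)² + (-3)²) = √9 = 3
|P_2P_3| = √((-12)² + (9)²) = √225 = 15
|P_3P_4| = √((8)² + (15)²) = √289 = 17
|P_4P_5| = √((9)² + (-12)²) = √225 = 15
|P_5P_6| = √((7)² + (0)²) = √49 = 7
|P_6P_1| = √((-12)² + (-9)²) = √225 = 15
Perimeter = 3 + 15 + 17 + 15 + 7 + 15 = 72.

72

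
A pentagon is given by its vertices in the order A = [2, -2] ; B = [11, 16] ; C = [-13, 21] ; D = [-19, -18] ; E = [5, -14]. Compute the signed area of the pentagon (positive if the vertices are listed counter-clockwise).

Apply the surveyor's formula: 2A = Σ (x_i·y_{i+1} − x_{i+1}·y_i), indices taken mod 5.
Σ = (54) + (439) + (633) + (356) + (18) = 1500
Signed area = Σ/2 = 750 (positive ⇒ counter-clockwise traversal).

750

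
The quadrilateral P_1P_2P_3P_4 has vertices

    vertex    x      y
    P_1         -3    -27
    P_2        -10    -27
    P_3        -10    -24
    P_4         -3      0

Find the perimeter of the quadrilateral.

62

|P_1P_2| = √((-7)² + (0)²) = √49 = 7
|P_2P_3| = √((0)² + (3)²) = √9 = 3
|P_3P_4| = √((7)² + (24)²) = √625 = 25
|P_4P_1| = √((0)² + (-27)²) = √729 = 27
Perimeter = 7 + 3 + 25 + 27 = 62.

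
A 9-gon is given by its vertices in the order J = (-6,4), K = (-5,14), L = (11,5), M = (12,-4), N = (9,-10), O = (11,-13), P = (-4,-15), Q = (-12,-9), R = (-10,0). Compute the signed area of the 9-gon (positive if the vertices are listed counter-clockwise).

Apply the shoelace (surveyor's) formula: 2A = Σ (x_i·y_{i+1} − x_{i+1}·y_i), indices taken mod 9.
Σ = (-64) + (-179) + (-104) + (-84) + (-7) + (-217) + (-144) + (-90) + (-40) = -929
Signed area = Σ/2 = -464.5 (negative ⇒ clockwise traversal).

-464.5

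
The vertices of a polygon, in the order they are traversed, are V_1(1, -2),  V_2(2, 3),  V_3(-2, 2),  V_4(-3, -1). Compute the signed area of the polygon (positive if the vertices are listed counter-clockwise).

Apply the shoelace formula: 2A = Σ (x_i·y_{i+1} − x_{i+1}·y_i), indices taken mod 4.
Cross-terms: 7, 10, 8, 7  ⇒  Σ = 32
Signed area = Σ/2 = 16 (positive ⇒ counter-clockwise traversal).

16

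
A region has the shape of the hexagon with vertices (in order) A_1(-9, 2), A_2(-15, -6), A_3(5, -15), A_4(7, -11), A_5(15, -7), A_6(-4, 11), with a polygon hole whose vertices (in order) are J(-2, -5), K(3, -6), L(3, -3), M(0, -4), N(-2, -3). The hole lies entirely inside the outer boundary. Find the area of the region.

Outer boundary:
Apply the surveyor's formula: 2A = Σ (x_i·y_{i+1} − x_{i+1}·y_i), indices taken mod 6.
Σ = (84) + (255) + (50) + (116) + (137) + (91) = 733
Area = |Σ|/2 = 366.5.
Hole:
J→K: (-2)(-6) − (3)(-5) = 27
K→L: (3)(-3) − (3)(-6) = 9
L→M: (3)(-4) − (0)(-3) = -12
M→N: (0)(-3) − (-2)(-4) = -8
N→J: (-2)(-5) − (-2)(-3) = 4
Σ = 20
Area = |Σ|/2 = 10.
Net area = 366.5 − 10 = 356.5.

356.5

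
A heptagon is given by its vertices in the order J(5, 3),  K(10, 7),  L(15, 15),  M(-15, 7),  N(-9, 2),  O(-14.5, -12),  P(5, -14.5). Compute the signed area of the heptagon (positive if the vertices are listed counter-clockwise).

Apply the shoelace (surveyor's) formula: 2A = Σ (x_i·y_{i+1} − x_{i+1}·y_i), indices taken mod 7.
Cross-terms: 5, 45, 330, 33, 137, 270.25, 87.5  ⇒  Σ = 907.75
Signed area = Σ/2 = 453.875 (positive ⇒ counter-clockwise traversal).

453.875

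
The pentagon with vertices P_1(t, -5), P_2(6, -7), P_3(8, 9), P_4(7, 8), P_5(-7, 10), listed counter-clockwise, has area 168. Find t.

-2

Write out the shoelace sum; only the two edges meeting at P_1 involve t:
2·Area = [((-7)·(-5) − t·10) + (t·(-7) − 6·(-5))] + 237
       = -17·t + 302 = 336
⇒ t = -2.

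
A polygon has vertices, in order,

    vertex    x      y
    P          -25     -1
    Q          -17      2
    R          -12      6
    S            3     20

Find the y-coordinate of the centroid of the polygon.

1022/141

Apply Gauss's area formula. First the cross-terms c_i = x_i·y_{i+1} − x_{i+1}·y_i:
  -67, -78, -258, 497  ⇒  2A = 94, A = 47.
Then Σ (y_i + y_{i+1})·c_i = 2044, so ȳ = 2044 / (6·47) = 1022/141.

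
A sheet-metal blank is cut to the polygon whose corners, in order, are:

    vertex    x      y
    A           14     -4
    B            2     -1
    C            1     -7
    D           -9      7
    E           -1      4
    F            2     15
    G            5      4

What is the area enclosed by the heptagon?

A→B: (14)(-1) − (2)(-4) = -6
B→C: (2)(-7) − (1)(-1) = -13
C→D: (1)(7) − (-9)(-7) = -56
D→E: (-9)(4) − (-1)(7) = -29
E→F: (-1)(15) − (2)(4) = -23
F→G: (2)(4) − (5)(15) = -67
G→A: (5)(-4) − (14)(4) = -76
Σ = -270
Area = |Σ|/2 = 135.

135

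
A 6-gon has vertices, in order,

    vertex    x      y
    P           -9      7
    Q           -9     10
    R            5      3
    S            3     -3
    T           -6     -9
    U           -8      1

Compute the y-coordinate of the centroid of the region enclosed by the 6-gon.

Apply Gauss's area formula. First the cross-terms c_i = x_i·y_{i+1} − x_{i+1}·y_i:
  -27, -77, -24, -45, -78, -47  ⇒  2A = -298, A = -149.
Then Σ (y_i + y_{i+1})·c_i = -672, so ȳ = -672 / (6·(-149)) = 112/149.

112/149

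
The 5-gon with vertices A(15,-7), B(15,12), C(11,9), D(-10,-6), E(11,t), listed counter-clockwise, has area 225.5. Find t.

Write out the shoelace sum; only the two edges meeting at E involve t:
2·Area = [((-10)·t − 11·(-6)) + (11·(-7) − 15·t)] + 312
       = -25·t + 301 = 451
⇒ t = -6.

-6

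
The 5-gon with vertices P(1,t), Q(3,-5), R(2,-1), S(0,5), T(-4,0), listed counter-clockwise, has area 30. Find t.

The doubled signed area Σ (x_i y_{i+1} − x_{i+1} y_i) is linear in t.
With t=0 it equals 32; the coefficient of t is -7 (from the two edges through P).
So -7·t + 32 = 2·30 = 60 ⇒ t = -4.

-4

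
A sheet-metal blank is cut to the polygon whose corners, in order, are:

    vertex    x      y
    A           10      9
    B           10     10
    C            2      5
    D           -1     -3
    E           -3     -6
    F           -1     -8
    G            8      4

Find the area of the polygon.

A→B: (10)(10) − (10)(9) = 10
B→C: (10)(5) − (2)(10) = 30
C→D: (2)(-3) − (-1)(5) = -1
D→E: (-1)(-6) − (-3)(-3) = -3
E→F: (-3)(-8) − (-1)(-6) = 18
F→G: (-1)(4) − (8)(-8) = 60
G→A: (8)(9) − (10)(4) = 32
Σ = 146
Area = |Σ|/2 = 73.

73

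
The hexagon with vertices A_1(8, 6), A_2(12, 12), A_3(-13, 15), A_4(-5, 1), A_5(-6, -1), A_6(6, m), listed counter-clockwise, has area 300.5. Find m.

-9

Write out the shoelace sum; only the two edges meeting at A_6 involve m:
2·Area = [((-6)·m − 6·(-1)) + (6·6 − 8·m)] + 433
       = -14·m + 475 = 601
⇒ m = -9.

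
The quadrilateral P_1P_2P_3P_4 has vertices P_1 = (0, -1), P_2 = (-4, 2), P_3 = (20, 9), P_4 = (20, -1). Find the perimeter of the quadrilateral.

|P_1P_2| = √((-4)² + (3)²) = √25 = 5
|P_2P_3| = √((24)² + (7)²) = √625 = 25
|P_3P_4| = √((0)² + (-10)²) = √100 = 10
|P_4P_1| = √((-20)² + (0)²) = √400 = 20
Perimeter = 5 + 25 + 10 + 20 = 60.

60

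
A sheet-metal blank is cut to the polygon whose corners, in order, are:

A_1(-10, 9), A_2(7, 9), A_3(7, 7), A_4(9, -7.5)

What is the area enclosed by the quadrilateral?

Apply the shoelace formula: 2A = Σ (x_i·y_{i+1} − x_{i+1}·y_i), indices taken mod 4.
A_1→A_2: (-10)(9) − (7)(9) = -153
A_2→A_3: (7)(7) − (7)(9) = -14
A_3→A_4: (7)(-7.5) − (9)(7) = -115.5
A_4→A_1: (9)(9) − (-10)(-7.5) = 6
Σ = -276.5
Area = |Σ|/2 = 138.25.

138.25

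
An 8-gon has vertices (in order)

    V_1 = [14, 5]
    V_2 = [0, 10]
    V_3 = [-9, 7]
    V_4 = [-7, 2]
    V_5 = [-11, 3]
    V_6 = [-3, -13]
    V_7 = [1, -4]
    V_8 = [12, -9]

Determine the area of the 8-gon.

332

Σ = (140) + (90) + (31) + (1) + (152) + (25) + (39) + (186) = 664
Area = |Σ|/2 = 332.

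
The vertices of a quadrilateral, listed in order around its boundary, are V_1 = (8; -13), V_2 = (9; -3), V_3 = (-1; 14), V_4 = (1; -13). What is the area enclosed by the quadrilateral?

153

Apply the shoelace formula: 2A = Σ (x_i·y_{i+1} − x_{i+1}·y_i), indices taken mod 4.
V_1→V_2: (8)(-3) − (9)(-13) = 93
V_2→V_3: (9)(14) − (-1)(-3) = 123
V_3→V_4: (-1)(-13) − (1)(14) = -1
V_4→V_1: (1)(-13) − (8)(-13) = 91
Σ = 306
Area = |Σ|/2 = 153.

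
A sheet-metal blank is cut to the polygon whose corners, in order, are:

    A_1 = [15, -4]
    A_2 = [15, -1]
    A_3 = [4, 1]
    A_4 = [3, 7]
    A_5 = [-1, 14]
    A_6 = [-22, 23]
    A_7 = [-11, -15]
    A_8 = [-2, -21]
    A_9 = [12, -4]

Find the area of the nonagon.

739.5

Apply the shoelace formula: 2A = Σ (x_i·y_{i+1} − x_{i+1}·y_i), indices taken mod 9.
A_1→A_2: (15)(-1) − (15)(-4) = 45
A_2→A_3: (15)(1) − (4)(-1) = 19
A_3→A_4: (4)(7) − (3)(1) = 25
A_4→A_5: (3)(14) − (-1)(7) = 49
A_5→A_6: (-1)(23) − (-22)(14) = 285
A_6→A_7: (-22)(-15) − (-11)(23) = 583
A_7→A_8: (-11)(-21) − (-2)(-15) = 201
A_8→A_9: (-2)(-4) − (12)(-21) = 260
A_9→A_1: (12)(-4) − (15)(-4) = 12
Σ = 1479
Area = |Σ|/2 = 739.5.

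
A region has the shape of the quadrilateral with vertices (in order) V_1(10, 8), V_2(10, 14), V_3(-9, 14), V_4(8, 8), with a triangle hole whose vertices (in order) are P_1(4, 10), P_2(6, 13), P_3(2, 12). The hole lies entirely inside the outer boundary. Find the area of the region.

Outer boundary:
Cross-terms: 60, 266, -184, -16  ⇒  Σ = 126
Area = |Σ|/2 = 63.
Hole:
Apply the shoelace formula: 2A = Σ (x_i·y_{i+1} − x_{i+1}·y_i), indices taken mod 3.
P_1→P_2: (4)(13) − (6)(10) = -8
P_2→P_3: (6)(12) − (2)(13) = 46
P_3→P_1: (2)(10) − (4)(12) = -28
Σ = 10
Area = |Σ|/2 = 5.
Net area = 63 − 5 = 58.

58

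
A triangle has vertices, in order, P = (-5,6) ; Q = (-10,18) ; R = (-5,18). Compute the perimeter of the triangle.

30

|PQ| = √((-5)² + (12)²) = √169 = 13
|QR| = √((5)² + (0)²) = √25 = 5
|RP| = √((0)² + (-12)²) = √144 = 12
Perimeter = 13 + 5 + 12 = 30.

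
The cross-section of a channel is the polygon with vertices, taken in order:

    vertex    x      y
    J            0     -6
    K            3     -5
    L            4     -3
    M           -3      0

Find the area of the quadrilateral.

Apply the shoelace formula: 2A = Σ (x_i·y_{i+1} − x_{i+1}·y_i), indices taken mod 4.
Cross-terms: 18, 11, -9, 18  ⇒  Σ = 38
Area = |Σ|/2 = 19.

19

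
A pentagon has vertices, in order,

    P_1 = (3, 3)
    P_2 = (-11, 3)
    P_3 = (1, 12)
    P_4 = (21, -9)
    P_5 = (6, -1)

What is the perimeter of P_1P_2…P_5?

80

|P_1P_2| = √((-14)² + (0)²) = √196 = 14
|P_2P_3| = √((12)² + (9)²) = √225 = 15
|P_3P_4| = √((20)² + (-21)²) = √841 = 29
|P_4P_5| = √((-15)² + (8)²) = √289 = 17
|P_5P_1| = √((-3)² + (4)²) = √25 = 5
Perimeter = 14 + 15 + 29 + 17 + 5 = 80.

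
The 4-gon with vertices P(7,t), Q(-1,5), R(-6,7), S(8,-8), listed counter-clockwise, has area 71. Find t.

The doubled signed area Σ (x_i y_{i+1} − x_{i+1} y_i) is linear in t.
With t=0 it equals 106; the coefficient of t is 9 (from the two edges through P).
So 9·t + 106 = 2·71 = 142 ⇒ t = 4.

4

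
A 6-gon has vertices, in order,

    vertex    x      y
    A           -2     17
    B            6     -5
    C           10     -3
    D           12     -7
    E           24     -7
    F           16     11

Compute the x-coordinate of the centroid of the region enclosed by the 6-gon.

1798/165

Apply Gauss's area formula. First the cross-terms c_i = x_i·y_{i+1} − x_{i+1}·y_i:
  -92, 32, -34, 84, 376, 294  ⇒  2A = 660, A = 330.
Then Σ (x_i + x_{i+1})·c_i = 21576, so x̄ = 21576 / (6·330) = 1798/165.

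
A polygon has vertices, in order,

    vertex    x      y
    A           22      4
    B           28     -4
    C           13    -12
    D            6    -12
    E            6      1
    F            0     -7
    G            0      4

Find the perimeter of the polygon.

|AB| = √((6)² + (-8)²) = √100 = 10
|BC| = √((-15)² + (-8)²) = √289 = 17
|CD| = √((-7)² + (0)²) = √49 = 7
|DE| = √((0)² + (13)²) = √169 = 13
|EF| = √((-6)² + (-8)²) = √100 = 10
|FG| = √((0)² + (11)²) = √121 = 11
|GA| = √((22)² + (0)²) = √484 = 22
Perimeter = 10 + 17 + 7 + 13 + 10 + 11 + 22 = 90.

90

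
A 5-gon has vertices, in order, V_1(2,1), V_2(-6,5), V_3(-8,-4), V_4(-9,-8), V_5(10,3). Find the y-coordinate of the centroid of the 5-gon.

-85/99

Apply the shoelace formula. First the cross-terms c_i = x_i·y_{i+1} − x_{i+1}·y_i:
  16, 64, 28, 53, 4  ⇒  2A = 165, A = 82.5.
Then Σ (y_i + y_{i+1})·c_i = -425, so ȳ = -425 / (6·82.5) = -85/99.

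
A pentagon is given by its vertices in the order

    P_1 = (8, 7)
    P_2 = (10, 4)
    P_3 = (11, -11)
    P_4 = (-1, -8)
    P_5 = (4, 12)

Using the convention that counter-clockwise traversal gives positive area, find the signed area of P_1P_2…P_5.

Apply the shoelace (surveyor's) formula: 2A = Σ (x_i·y_{i+1} − x_{i+1}·y_i), indices taken mod 5.
Σ = (-38) + (-154) + (-99) + (20) + (-68) = -339
Signed area = Σ/2 = -169.5 (negative ⇒ clockwise traversal).

-169.5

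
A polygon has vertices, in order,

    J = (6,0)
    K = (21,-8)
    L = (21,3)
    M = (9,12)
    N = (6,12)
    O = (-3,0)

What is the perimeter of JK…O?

70

|JK| = √((15)² + (-8)²) = √289 = 17
|KL| = √((0)² + (11)²) = √121 = 11
|LM| = √((-12)² + (9)²) = √225 = 15
|MN| = √((-3)² + (0)²) = √9 = 3
|NO| = √((-9)² + (-12)²) = √225 = 15
|OJ| = √((9)² + (0)²) = √81 = 9
Perimeter = 17 + 11 + 15 + 3 + 15 + 9 = 70.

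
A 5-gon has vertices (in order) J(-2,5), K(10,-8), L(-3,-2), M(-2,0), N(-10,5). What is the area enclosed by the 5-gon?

66

Σ = (-34) + (-44) + (-4) + (-10) + (-40) = -132
Area = |Σ|/2 = 66.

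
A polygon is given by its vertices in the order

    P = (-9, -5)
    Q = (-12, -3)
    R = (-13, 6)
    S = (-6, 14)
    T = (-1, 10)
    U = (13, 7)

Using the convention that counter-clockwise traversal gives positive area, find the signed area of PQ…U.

Apply Gauss's area formula: 2A = Σ (x_i·y_{i+1} − x_{i+1}·y_i), indices taken mod 6.
Σ = (-33) + (-111) + (-146) + (-46) + (-137) + (-2) = -475
Signed area = Σ/2 = -237.5 (negative ⇒ clockwise traversal).

-237.5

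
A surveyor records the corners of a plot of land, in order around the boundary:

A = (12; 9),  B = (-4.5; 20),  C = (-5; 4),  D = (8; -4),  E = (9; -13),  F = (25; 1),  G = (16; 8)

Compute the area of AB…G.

A→B: (12)(20) − (-4.5)(9) = 280.5
B→C: (-4.5)(4) − (-5)(20) = 82
C→D: (-5)(-4) − (8)(4) = -12
D→E: (8)(-13) − (9)(-4) = -68
E→F: (9)(1) − (25)(-13) = 334
F→G: (25)(8) − (16)(1) = 184
G→A: (16)(9) − (12)(8) = 48
Σ = 848.5
Area = |Σ|/2 = 424.25.

424.25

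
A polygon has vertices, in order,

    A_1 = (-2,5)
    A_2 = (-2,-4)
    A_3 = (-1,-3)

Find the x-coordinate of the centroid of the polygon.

-5/3

Apply the shoelace formula. First the cross-terms c_i = x_i·y_{i+1} − x_{i+1}·y_i:
  18, 2, -11  ⇒  2A = 9, A = 4.5.
Then Σ (x_i + x_{i+1})·c_i = -45, so x̄ = -45 / (6·4.5) = -5/3.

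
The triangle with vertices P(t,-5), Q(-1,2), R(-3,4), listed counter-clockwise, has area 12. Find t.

-6

Write out the shoelace sum; only the two edges meeting at P involve t:
2·Area = [((-3)·(-5) − t·4) + (t·2 − (-1)·(-5))] + 2
       = -2·t + 12 = 24
⇒ t = -6.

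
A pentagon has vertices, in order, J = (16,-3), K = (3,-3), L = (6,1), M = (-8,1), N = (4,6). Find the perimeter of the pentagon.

60

|JK| = √((-13)² + (0)²) = √169 = 13
|KL| = √((3)² + (4)²) = √25 = 5
|LM| = √((-14)² + (0)²) = √196 = 14
|MN| = √((12)² + (5)²) = √169 = 13
|NJ| = √((12)² + (-9)²) = √225 = 15
Perimeter = 13 + 5 + 14 + 13 + 15 = 60.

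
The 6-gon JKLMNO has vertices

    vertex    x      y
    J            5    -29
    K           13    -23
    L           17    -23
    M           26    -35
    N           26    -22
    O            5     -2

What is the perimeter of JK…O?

98

|JK| = √((8)² + (6)²) = √100 = 10
|KL| = √((4)² + (0)²) = √16 = 4
|LM| = √((9)² + (-12)²) = √225 = 15
|MN| = √((0)² + (13)²) = √169 = 13
|NO| = √((-21)² + (20)²) = √841 = 29
|OJ| = √((0)² + (-27)²) = √729 = 27
Perimeter = 10 + 4 + 15 + 13 + 29 + 27 = 98.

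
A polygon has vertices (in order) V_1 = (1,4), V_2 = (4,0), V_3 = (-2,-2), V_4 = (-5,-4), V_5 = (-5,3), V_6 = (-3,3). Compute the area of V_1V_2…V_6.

V_1→V_2: (1)(0) − (4)(4) = -16
V_2→V_3: (4)(-2) − (-2)(0) = -8
V_3→V_4: (-2)(-4) − (-5)(-2) = -2
V_4→V_5: (-5)(3) − (-5)(-4) = -35
V_5→V_6: (-5)(3) − (-3)(3) = -6
V_6→V_1: (-3)(4) − (1)(3) = -15
Σ = -82
Area = |Σ|/2 = 41.

41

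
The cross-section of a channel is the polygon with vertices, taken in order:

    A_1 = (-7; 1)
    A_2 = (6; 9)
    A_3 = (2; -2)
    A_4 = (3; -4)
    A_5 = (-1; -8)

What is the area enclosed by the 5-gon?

93

A_1→A_2: (-7)(9) − (6)(1) = -69
A_2→A_3: (6)(-2) − (2)(9) = -30
A_3→A_4: (2)(-4) − (3)(-2) = -2
A_4→A_5: (3)(-8) − (-1)(-4) = -28
A_5→A_1: (-1)(1) − (-7)(-8) = -57
Σ = -186
Area = |Σ|/2 = 93.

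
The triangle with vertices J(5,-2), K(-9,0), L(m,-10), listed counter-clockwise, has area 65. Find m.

The doubled signed area Σ (x_i y_{i+1} − x_{i+1} y_i) is linear in m.
With m=0 it equals 122; the coefficient of m is -2 (from the two edges through L).
So -2·m + 122 = 2·65 = 130 ⇒ m = -4.

-4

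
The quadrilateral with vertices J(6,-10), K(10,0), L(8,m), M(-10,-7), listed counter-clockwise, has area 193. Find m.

10

Write out the shoelace sum; only the two edges meeting at L involve m:
2·Area = [(10·m − 8·0) + (8·(-7) − (-10)·m)] + 242
       = 20·m + 186 = 386
⇒ m = 10.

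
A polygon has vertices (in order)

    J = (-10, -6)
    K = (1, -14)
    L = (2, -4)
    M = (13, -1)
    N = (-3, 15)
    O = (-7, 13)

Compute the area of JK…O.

325

Apply the shoelace formula: 2A = Σ (x_i·y_{i+1} − x_{i+1}·y_i), indices taken mod 6.
Σ = (146) + (24) + (50) + (192) + (66) + (172) = 650
Area = |Σ|/2 = 325.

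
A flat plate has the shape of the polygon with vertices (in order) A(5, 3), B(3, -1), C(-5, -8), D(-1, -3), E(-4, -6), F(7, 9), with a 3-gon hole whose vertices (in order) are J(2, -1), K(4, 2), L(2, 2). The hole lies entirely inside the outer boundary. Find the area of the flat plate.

Outer boundary:
Σ = (-14) + (-29) + (7) + (-6) + (6) + (-24) = -60
Area = |Σ|/2 = 30.
Hole:
Σ = (8) + (4) + (-6) = 6
Area = |Σ|/2 = 3.
Net area = 30 − 3 = 27.

27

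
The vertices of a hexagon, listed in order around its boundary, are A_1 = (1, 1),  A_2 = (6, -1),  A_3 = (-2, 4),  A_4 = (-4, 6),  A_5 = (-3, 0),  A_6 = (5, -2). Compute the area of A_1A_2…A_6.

25

Apply the shoelace (surveyor's) formula: 2A = Σ (x_i·y_{i+1} − x_{i+1}·y_i), indices taken mod 6.
Σ = (-7) + (22) + (4) + (18) + (6) + (7) = 50
Area = |Σ|/2 = 25.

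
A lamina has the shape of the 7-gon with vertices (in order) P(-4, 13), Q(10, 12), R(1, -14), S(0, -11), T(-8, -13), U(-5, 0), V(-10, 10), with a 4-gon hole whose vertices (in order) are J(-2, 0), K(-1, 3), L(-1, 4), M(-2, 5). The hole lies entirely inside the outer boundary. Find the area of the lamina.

314

Outer boundary:
Cross-terms: -178, -152, -11, -88, -65, -50, -90  ⇒  Σ = -634
Area = |Σ|/2 = 317.
Hole:
Σ = (-6) + (-1) + (3) + (10) = 6
Area = |Σ|/2 = 3.
Net area = 317 − 3 = 314.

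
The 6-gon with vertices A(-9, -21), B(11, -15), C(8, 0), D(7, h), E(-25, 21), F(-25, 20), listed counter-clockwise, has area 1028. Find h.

The doubled signed area Σ (x_i y_{i+1} − x_{i+1} y_i) is linear in h.
With h=0 it equals 1363; the coefficient of h is 33 (from the two edges through D).
So 33·h + 1363 = 2·1028 = 2056 ⇒ h = 21.

21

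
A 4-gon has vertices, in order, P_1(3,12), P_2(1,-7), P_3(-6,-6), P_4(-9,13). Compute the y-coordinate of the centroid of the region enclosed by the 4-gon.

Apply Gauss's area formula. First the cross-terms c_i = x_i·y_{i+1} − x_{i+1}·y_i:
  -33, -48, -132, -147  ⇒  2A = -360, A = -180.
Then Σ (y_i + y_{i+1})·c_i = -4140, so ȳ = -4140 / (6·(-180)) = 23/6.

23/6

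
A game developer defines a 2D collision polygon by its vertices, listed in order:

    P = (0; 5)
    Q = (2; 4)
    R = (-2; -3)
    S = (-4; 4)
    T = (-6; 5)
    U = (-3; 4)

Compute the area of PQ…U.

24

Apply Gauss's area formula: 2A = Σ (x_i·y_{i+1} − x_{i+1}·y_i), indices taken mod 6.
Σ = (-10) + (2) + (-20) + (4) + (-9) + (-15) = -48
Area = |Σ|/2 = 24.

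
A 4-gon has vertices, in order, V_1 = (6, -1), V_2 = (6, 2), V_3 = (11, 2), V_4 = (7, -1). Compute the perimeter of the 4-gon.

|V_1V_2| = √((0)² + (3)²) = √9 = 3
|V_2V_3| = √((5)² + (0)²) = √25 = 5
|V_3V_4| = √((-4)² + (-3)²) = √25 = 5
|V_4V_1| = √((-1)² + (0)²) = √1 = 1
Perimeter = 3 + 5 + 5 + 1 = 14.

14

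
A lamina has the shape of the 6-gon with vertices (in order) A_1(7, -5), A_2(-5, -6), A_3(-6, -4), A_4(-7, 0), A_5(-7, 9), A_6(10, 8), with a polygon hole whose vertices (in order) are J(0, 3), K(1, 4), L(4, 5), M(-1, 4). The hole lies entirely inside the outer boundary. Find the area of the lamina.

Outer boundary:
Cross-terms: -67, -16, -28, -63, -146, -106  ⇒  Σ = -426
Area = |Σ|/2 = 213.
Hole:
Apply Gauss's area formula: 2A = Σ (x_i·y_{i+1} − x_{i+1}·y_i), indices taken mod 4.
Σ = (-3) + (-11) + (21) + (-3) = 4
Area = |Σ|/2 = 2.
Net area = 213 − 2 = 211.

211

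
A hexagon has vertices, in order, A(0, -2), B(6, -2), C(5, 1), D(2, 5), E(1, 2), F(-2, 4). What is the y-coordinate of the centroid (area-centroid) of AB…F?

41/62

Apply the surveyor's formula. First the cross-terms c_i = x_i·y_{i+1} − x_{i+1}·y_i:
  12, 16, 23, -1, 8, 4  ⇒  2A = 62, A = 31.
Then Σ (y_i + y_{i+1})·c_i = 123, so ȳ = 123 / (6·31) = 41/62.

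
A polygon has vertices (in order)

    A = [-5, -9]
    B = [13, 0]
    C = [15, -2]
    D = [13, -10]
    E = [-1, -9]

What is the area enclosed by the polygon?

98

Apply Gauss's area formula: 2A = Σ (x_i·y_{i+1} − x_{i+1}·y_i), indices taken mod 5.
A→B: (-5)(0) − (13)(-9) = 117
B→C: (13)(-2) − (15)(0) = -26
C→D: (15)(-10) − (13)(-2) = -124
D→E: (13)(-9) − (-1)(-10) = -127
E→A: (-1)(-9) − (-5)(-9) = -36
Σ = -196
Area = |Σ|/2 = 98.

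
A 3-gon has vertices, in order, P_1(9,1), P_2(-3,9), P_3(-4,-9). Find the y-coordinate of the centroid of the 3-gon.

Apply the shoelace formula. First the cross-terms c_i = x_i·y_{i+1} − x_{i+1}·y_i:
  84, 63, 77  ⇒  2A = 224, A = 112.
Then Σ (y_i + y_{i+1})·c_i = 224, so ȳ = 224 / (6·112) = 1/3.

1/3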